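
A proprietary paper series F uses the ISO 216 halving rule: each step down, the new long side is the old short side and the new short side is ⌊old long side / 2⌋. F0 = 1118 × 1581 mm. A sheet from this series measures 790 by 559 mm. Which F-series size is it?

F0: 1118 × 1581 mm
F1: 790 × 1118 mm
F2: 559 × 790 mm
F3: 395 × 559 mm
→ matches F2.

F2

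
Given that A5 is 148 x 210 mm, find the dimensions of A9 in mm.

A6: ⌊210/2⌋ × 148 = 105 × 148 mm
A7: ⌊148/2⌋ × 105 = 74 × 105 mm
A8: ⌊105/2⌋ × 74 = 52 × 74 mm
A9: ⌊74/2⌋ × 52 = 37 × 52 mm

37 × 52 mm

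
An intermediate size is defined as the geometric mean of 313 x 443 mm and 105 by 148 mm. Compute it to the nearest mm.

Short side: √(313 · 105) = √32865 ≈ 181.3 → 181 mm
Long side: √(443 · 148) = √65564 ≈ 256.1 → 256 mm

181 × 256 mm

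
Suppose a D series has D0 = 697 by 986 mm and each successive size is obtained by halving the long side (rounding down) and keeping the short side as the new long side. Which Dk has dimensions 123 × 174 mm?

D0: 697 × 986 mm
D1: 493 × 697 mm
D2: 348 × 493 mm
D3: 246 × 348 mm
D4: 174 × 246 mm
D5: 123 × 174 mm
D6: 87 × 123 mm
→ matches D5.

D5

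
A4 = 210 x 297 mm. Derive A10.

A5: ⌊297/2⌋ × 210 = 148 × 210 mm
A6: ⌊210/2⌋ × 148 = 105 × 148 mm
A7: ⌊148/2⌋ × 105 = 74 × 105 mm
A8: ⌊105/2⌋ × 74 = 52 × 74 mm
A9: ⌊74/2⌋ × 52 = 37 × 52 mm
A10: ⌊52/2⌋ × 37 = 26 × 37 mm

26 × 37 mm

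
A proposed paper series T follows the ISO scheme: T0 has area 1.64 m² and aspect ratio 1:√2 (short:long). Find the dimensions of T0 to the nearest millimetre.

1077 × 1523 mm

Let the short side be w mm. Then w · w√2 = 1.64 m² = 1,640,000 mm².
w² = 1,640,000/√2, so w ≈ 1076.9 mm; long side = w√2 ≈ 1522.9 mm.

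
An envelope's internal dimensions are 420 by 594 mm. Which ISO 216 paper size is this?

A2 (420 × 594 mm)

Aspect ratio 594/420 ≈ 1.414 — close to the ISO √2 ≈ 1.414.
In the A-series (A0 area = 1 m²): A2 = 420 × 594 mm.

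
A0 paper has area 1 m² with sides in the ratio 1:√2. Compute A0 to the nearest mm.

Let the short side be w mm. Then the long side is w√2 and w · w√2 = 10⁶ mm².
w² = 10⁶/√2, so w = 1000 / 2^(1/4) ≈ 840.9 mm; long side = 1000 · 2^(1/4) ≈ 1189.2 mm.

841 × 1189 mm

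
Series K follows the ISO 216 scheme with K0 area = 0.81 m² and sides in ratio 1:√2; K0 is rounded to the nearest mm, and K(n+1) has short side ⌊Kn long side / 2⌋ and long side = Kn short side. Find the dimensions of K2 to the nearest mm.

378 × 535 mm

Let K0's short side be w mm. w · w√2 = 0.81 m² = 810,000 mm², so w ≈ 756.8 mm and w√2 ≈ 1070.3 mm → K0 = 757 × 1070 mm.
K1: ⌊1070/2⌋ × 757 = 535 × 757 mm
K2: ⌊757/2⌋ × 535 = 378 × 535 mm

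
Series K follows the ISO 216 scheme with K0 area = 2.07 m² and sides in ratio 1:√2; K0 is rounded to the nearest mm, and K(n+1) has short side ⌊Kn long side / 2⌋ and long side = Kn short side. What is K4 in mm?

302 × 427 mm

Let K0's short side be w mm. w · w√2 = 2.07 m² = 2,070,000 mm², so w ≈ 1209.8 mm and w√2 ≈ 1711.0 mm → K0 = 1210 × 1711 mm.
K1: ⌊1711/2⌋ × 1210 = 855 × 1210 mm
K2: ⌊1210/2⌋ × 855 = 605 × 855 mm
K3: ⌊855/2⌋ × 605 = 427 × 605 mm
K4: ⌊605/2⌋ × 427 = 302 × 427 mm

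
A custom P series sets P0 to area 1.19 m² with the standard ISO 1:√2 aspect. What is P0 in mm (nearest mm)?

Let the short side be w mm. Then w · w√2 = 1.19 m² = 1,190,000 mm².
w² = 1,190,000/√2, so w ≈ 917.3 mm; long side = w√2 ≈ 1297.3 mm.

917 × 1297 mm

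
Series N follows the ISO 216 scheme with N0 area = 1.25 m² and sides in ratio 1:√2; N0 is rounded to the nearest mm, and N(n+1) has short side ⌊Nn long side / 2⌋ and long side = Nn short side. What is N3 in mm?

Let N0's short side be w mm. w · w√2 = 1.25 m² = 1,250,000 mm², so w ≈ 940.2 mm and w√2 ≈ 1329.6 mm → N0 = 940 × 1330 mm.
N1: ⌊1330/2⌋ × 940 = 665 × 940 mm
N2: ⌊940/2⌋ × 665 = 470 × 665 mm
N3: ⌊665/2⌋ × 470 = 332 × 470 mm

332 × 470 mm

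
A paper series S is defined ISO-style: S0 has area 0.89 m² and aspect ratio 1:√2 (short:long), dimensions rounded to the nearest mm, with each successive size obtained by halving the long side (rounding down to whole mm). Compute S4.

198 × 280 mm

Let S0's short side be w mm. w · w√2 = 0.89 m² = 890,000 mm², so w ≈ 793.3 mm and w√2 ≈ 1121.9 mm → S0 = 793 × 1122 mm.
S1: ⌊1122/2⌋ × 793 = 561 × 793 mm
S2: ⌊793/2⌋ × 561 = 396 × 561 mm
S3: ⌊561/2⌋ × 396 = 280 × 396 mm
S4: ⌊396/2⌋ × 280 = 198 × 280 mm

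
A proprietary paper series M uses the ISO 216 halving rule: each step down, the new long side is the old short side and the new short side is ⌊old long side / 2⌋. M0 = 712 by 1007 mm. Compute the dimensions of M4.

178 × 251 mm

M1: ⌊1007/2⌋ × 712 = 503 × 712 mm
M2: ⌊712/2⌋ × 503 = 356 × 503 mm
M3: ⌊503/2⌋ × 356 = 251 × 356 mm
M4: ⌊356/2⌋ × 251 = 178 × 251 mm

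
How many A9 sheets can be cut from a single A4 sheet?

Each ISO step halves the sheet: 1 × A4 → 2 × A5 → 4 × A6 → 8 × A7 → …
From A4 to A9 is 5 halving steps: 2^5 = 32.

32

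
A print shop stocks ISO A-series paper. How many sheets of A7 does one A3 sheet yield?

16

Each ISO step halves the sheet: 1 × A3 → 2 × A4 → 4 × A5 → 8 × A6 → …
From A3 to A7 is 4 halving steps: 2^4 = 16.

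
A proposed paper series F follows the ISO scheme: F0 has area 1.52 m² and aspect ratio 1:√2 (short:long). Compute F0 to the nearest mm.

Let the short side be w mm. Then w · w√2 = 1.52 m² = 1,520,000 mm².
w² = 1,520,000/√2, so w ≈ 1036.7 mm; long side = w√2 ≈ 1466.2 mm.

1037 × 1466 mm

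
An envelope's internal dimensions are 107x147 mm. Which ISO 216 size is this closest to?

Aspect ratio 147/107 ≈ 1.374 (ISO target is √2 ≈ 1.414).
In the A-series (A0 area = 1 m²): A6 = 105 × 148 mm.
Off by 3 mm total — nearest standard size.

A6 (105 × 148 mm)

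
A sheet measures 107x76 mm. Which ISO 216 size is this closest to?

Aspect ratio 107/76 ≈ 1.408 — close to the ISO √2 ≈ 1.414.
In the A-series (A0 area = 1 m²): A7 = 74 × 105 mm.
Off by 4 mm total — nearest standard size.

A7 (74 × 105 mm)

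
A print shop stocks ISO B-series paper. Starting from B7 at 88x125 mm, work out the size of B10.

31 × 44 mm

B8: ⌊125/2⌋ × 88 = 62 × 88 mm
B9: ⌊88/2⌋ × 62 = 44 × 62 mm
B10: ⌊62/2⌋ × 44 = 31 × 44 mm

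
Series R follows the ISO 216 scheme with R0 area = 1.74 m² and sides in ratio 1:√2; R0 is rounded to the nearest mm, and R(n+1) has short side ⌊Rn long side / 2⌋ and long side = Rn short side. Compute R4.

277 × 392 mm

Let R0's short side be w mm. w · w√2 = 1.74 m² = 1,740,000 mm², so w ≈ 1109.2 mm and w√2 ≈ 1568.7 mm → R0 = 1109 × 1569 mm.
R1: ⌊1569/2⌋ × 1109 = 784 × 1109 mm
R2: ⌊1109/2⌋ × 784 = 554 × 784 mm
R3: ⌊784/2⌋ × 554 = 392 × 554 mm
R4: ⌊554/2⌋ × 392 = 277 × 392 mm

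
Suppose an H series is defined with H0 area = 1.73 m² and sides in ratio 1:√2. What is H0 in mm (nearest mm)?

Let the short side be w mm. Then w · w√2 = 1.73 m² = 1,730,000 mm².
w² = 1,730,000/√2, so w ≈ 1106.0 mm; long side = w√2 ≈ 1564.2 mm.

1106 × 1564 mm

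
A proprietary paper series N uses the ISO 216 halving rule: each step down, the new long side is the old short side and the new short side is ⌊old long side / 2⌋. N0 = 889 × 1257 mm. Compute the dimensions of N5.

157 × 222 mm

N1 = 628 × 889 mm (from N0 by 1 halving).
N2: ⌊889/2⌋ × 628 = 444 × 628 mm
N3: ⌊628/2⌋ × 444 = 314 × 444 mm
N4: ⌊444/2⌋ × 314 = 222 × 314 mm
N5: ⌊314/2⌋ × 222 = 157 × 222 mm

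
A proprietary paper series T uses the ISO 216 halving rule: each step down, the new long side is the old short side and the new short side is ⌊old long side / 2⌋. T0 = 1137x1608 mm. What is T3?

T1: ⌊1608/2⌋ × 1137 = 804 × 1137 mm
T2: ⌊1137/2⌋ × 804 = 568 × 804 mm
T3: ⌊804/2⌋ × 568 = 402 × 568 mm

402 × 568 mm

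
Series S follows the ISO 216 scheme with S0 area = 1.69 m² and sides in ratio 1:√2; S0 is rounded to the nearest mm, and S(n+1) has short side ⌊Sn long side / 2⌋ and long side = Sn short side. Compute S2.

Let S0's short side be w mm. w · w√2 = 1.69 m² = 1,690,000 mm², so w ≈ 1093.2 mm and w√2 ≈ 1546.0 mm → S0 = 1093 × 1546 mm.
S1: ⌊1546/2⌋ × 1093 = 773 × 1093 mm
S2: ⌊1093/2⌋ × 773 = 546 × 773 mm

546 × 773 mm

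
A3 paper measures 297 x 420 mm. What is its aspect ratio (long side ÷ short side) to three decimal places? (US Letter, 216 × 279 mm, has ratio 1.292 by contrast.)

420 / 297 = 1.414
Matches √2 ≈ 1.414 — the ISO 216 defining ratio.

1.414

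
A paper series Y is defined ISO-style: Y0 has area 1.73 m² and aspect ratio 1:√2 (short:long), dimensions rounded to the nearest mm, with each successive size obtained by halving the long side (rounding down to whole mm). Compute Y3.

391 × 553 mm

Let Y0's short side be w mm. w · w√2 = 1.73 m² = 1,730,000 mm², so w ≈ 1106.0 mm and w√2 ≈ 1564.2 mm → Y0 = 1106 × 1564 mm.
Y1: ⌊1564/2⌋ × 1106 = 782 × 1106 mm
Y2: ⌊1106/2⌋ × 782 = 553 × 782 mm
Y3: ⌊782/2⌋ × 553 = 391 × 553 mm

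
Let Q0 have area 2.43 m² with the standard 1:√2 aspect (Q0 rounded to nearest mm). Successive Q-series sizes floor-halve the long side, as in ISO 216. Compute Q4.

Let Q0's short side be w mm. w · w√2 = 2.43 m² = 2,430,000 mm², so w ≈ 1310.8 mm and w√2 ≈ 1853.8 mm → Q0 = 1311 × 1854 mm.
Q1: ⌊1854/2⌋ × 1311 = 927 × 1311 mm
Q2: ⌊1311/2⌋ × 927 = 655 × 927 mm
Q3: ⌊927/2⌋ × 655 = 463 × 655 mm
Q4: ⌊655/2⌋ × 463 = 327 × 463 mm

327 × 463 mm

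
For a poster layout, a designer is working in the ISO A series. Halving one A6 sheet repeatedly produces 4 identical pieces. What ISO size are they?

4 = 2^2, so 2 halving steps.
A6 → A7 → … → A8 after 2 steps.

A8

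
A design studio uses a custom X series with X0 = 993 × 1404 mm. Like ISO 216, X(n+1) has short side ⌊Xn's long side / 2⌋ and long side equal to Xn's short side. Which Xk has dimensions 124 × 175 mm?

X6

X0: 993 × 1404 mm
X1: 702 × 993 mm
X2: 496 × 702 mm
X3: 351 × 496 mm
X4: 248 × 351 mm
X5: 175 × 248 mm
X6: 124 × 175 mm
X7: 87 × 124 mm
→ matches X6.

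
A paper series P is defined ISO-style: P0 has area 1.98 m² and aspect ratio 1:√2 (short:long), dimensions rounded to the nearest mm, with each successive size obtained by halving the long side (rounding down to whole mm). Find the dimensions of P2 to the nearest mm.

Let P0's short side be w mm. w · w√2 = 1.98 m² = 1,980,000 mm², so w ≈ 1183.2 mm and w√2 ≈ 1673.4 mm → P0 = 1183 × 1673 mm.
P1: ⌊1673/2⌋ × 1183 = 836 × 1183 mm
P2: ⌊1183/2⌋ × 836 = 591 × 836 mm

591 × 836 mm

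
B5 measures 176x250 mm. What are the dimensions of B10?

31 × 44 mm

B6: ⌊250/2⌋ × 176 = 125 × 176 mm
B7: ⌊176/2⌋ × 125 = 88 × 125 mm
B8: ⌊125/2⌋ × 88 = 62 × 88 mm
B9: ⌊88/2⌋ × 62 = 44 × 62 mm
B10: ⌊62/2⌋ × 44 = 31 × 44 mm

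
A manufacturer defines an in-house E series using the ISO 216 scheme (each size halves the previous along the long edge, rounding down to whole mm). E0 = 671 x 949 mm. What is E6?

83 × 118 mm

E1: ⌊949/2⌋ × 671 = 474 × 671 mm
E2: ⌊671/2⌋ × 474 = 335 × 474 mm
E3: ⌊474/2⌋ × 335 = 237 × 335 mm
E4: ⌊335/2⌋ × 237 = 167 × 237 mm
E5: ⌊237/2⌋ × 167 = 118 × 167 mm
E6: ⌊167/2⌋ × 118 = 83 × 118 mm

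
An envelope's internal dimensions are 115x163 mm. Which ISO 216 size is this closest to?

Aspect ratio 163/115 ≈ 1.417 — close to the ISO √2 ≈ 1.414.
In the C-series (envelope sizes, between A and B): C6 = 114 × 162 mm.
Off by 2 mm total — nearest standard size.

C6 (114 × 162 mm)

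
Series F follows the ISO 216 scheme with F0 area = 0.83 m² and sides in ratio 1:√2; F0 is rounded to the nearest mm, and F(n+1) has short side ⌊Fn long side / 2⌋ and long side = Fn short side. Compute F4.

Let F0's short side be w mm. w · w√2 = 0.83 m² = 830,000 mm², so w ≈ 766.1 mm and w√2 ≈ 1083.4 mm → F0 = 766 × 1083 mm.
F1: ⌊1083/2⌋ × 766 = 541 × 766 mm
F2: ⌊766/2⌋ × 541 = 383 × 541 mm
F3: ⌊541/2⌋ × 383 = 270 × 383 mm
F4: ⌊383/2⌋ × 270 = 191 × 270 mm

191 × 270 mm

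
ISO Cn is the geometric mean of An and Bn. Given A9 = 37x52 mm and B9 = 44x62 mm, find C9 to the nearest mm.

40 × 57 mm

Short side: √(37 · 44) = √1628 ≈ 40.3 → 40 mm
Long side: √(52 · 62) = √3224 ≈ 56.8 → 57 mm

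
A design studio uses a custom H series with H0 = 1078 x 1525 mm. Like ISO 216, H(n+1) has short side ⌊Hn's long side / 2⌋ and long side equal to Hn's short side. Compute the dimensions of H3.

381 × 539 mm

H1 = 762 × 1078 mm (from H0 by 1 halving).
H2: ⌊1078/2⌋ × 762 = 539 × 762 mm
H3: ⌊762/2⌋ × 539 = 381 × 539 mm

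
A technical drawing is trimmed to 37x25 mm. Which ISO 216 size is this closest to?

Aspect ratio 37/25 ≈ 1.480 (ISO target is √2 ≈ 1.414).
In the A-series (A0 area = 1 m²): A10 = 26 × 37 mm.
Off by 1 mm total — nearest standard size.

A10 (26 × 37 mm)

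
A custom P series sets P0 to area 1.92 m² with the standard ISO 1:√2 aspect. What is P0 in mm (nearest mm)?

Let the short side be w mm. Then w · w√2 = 1.92 m² = 1,920,000 mm².
w² = 1,920,000/√2, so w ≈ 1165.2 mm; long side = w√2 ≈ 1647.8 mm.

1165 × 1648 mm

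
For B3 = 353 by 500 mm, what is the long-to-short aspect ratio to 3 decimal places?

1.416

500 / 353 = 1.416
ISO 216 targets √2 ≈ 1.414; the +0.002 deviation is from mm rounding.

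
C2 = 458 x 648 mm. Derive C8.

57 × 81 mm

C3: ⌊648/2⌋ × 458 = 324 × 458 mm
C4: ⌊458/2⌋ × 324 = 229 × 324 mm
C5: ⌊324/2⌋ × 229 = 162 × 229 mm
C6: ⌊229/2⌋ × 162 = 114 × 162 mm
C7: ⌊162/2⌋ × 114 = 81 × 114 mm
C8: ⌊114/2⌋ × 81 = 57 × 81 mm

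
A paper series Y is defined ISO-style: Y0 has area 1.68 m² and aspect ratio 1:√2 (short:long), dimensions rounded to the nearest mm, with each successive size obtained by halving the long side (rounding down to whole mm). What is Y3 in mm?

385 × 545 mm

Let Y0's short side be w mm. w · w√2 = 1.68 m² = 1,680,000 mm², so w ≈ 1089.9 mm and w√2 ≈ 1541.4 mm → Y0 = 1090 × 1541 mm.
Y1: ⌊1541/2⌋ × 1090 = 770 × 1090 mm
Y2: ⌊1090/2⌋ × 770 = 545 × 770 mm
Y3: ⌊770/2⌋ × 545 = 385 × 545 mm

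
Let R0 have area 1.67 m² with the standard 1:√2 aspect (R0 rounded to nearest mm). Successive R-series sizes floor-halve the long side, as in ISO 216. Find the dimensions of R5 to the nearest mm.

Let R0's short side be w mm. w · w√2 = 1.67 m² = 1,670,000 mm², so w ≈ 1086.7 mm and w√2 ≈ 1536.8 mm → R0 = 1087 × 1537 mm.
R1: ⌊1537/2⌋ × 1087 = 768 × 1087 mm
R2: ⌊1087/2⌋ × 768 = 543 × 768 mm
R3: ⌊768/2⌋ × 543 = 384 × 543 mm
R4: ⌊543/2⌋ × 384 = 271 × 384 mm
R5: ⌊384/2⌋ × 271 = 192 × 271 mm

192 × 271 mm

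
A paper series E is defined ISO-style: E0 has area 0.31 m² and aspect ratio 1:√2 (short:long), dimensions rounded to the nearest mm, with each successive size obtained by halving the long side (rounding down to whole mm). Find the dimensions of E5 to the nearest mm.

Let E0's short side be w mm. w · w√2 = 0.31 m² = 310,000 mm², so w ≈ 468.2 mm and w√2 ≈ 662.1 mm → E0 = 468 × 662 mm.
E1: ⌊662/2⌋ × 468 = 331 × 468 mm
E2: ⌊468/2⌋ × 331 = 234 × 331 mm
E3: ⌊331/2⌋ × 234 = 165 × 234 mm
E4: ⌊234/2⌋ × 165 = 117 × 165 mm
E5: ⌊165/2⌋ × 117 = 82 × 117 mm

82 × 117 mm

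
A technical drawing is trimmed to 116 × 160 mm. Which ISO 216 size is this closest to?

C6 (114 × 162 mm)

Aspect ratio 160/116 ≈ 1.379 (ISO target is √2 ≈ 1.414).
In the C-series (envelope sizes, between A and B): C6 = 114 × 162 mm.
Off by 4 mm total — nearest standard size.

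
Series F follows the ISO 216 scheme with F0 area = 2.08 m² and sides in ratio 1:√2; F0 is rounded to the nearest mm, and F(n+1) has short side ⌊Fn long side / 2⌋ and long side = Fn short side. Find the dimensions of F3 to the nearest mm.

428 × 606 mm

Let F0's short side be w mm. w · w√2 = 2.08 m² = 2,080,000 mm², so w ≈ 1212.8 mm and w√2 ≈ 1715.1 mm → F0 = 1213 × 1715 mm.
F1: ⌊1715/2⌋ × 1213 = 857 × 1213 mm
F2: ⌊1213/2⌋ × 857 = 606 × 857 mm
F3: ⌊857/2⌋ × 606 = 428 × 606 mm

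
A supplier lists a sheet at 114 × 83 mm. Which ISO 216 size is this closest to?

Aspect ratio 114/83 ≈ 1.373 (ISO target is √2 ≈ 1.414).
In the C-series (envelope sizes, between A and B): C7 = 81 × 114 mm.
Off by 2 mm total — nearest standard size.

C7 (81 × 114 mm)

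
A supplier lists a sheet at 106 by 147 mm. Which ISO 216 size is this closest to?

A6 (105 × 148 mm)

Aspect ratio 147/106 ≈ 1.387 (ISO target is √2 ≈ 1.414).
In the A-series (A0 area = 1 m²): A6 = 105 × 148 mm.
Off by 2 mm total — nearest standard size.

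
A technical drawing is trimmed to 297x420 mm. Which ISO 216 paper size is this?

Aspect ratio 420/297 ≈ 1.414 — close to the ISO √2 ≈ 1.414.
In the A-series (A0 area = 1 m²): A3 = 297 × 420 mm.

A3 (297 × 420 mm)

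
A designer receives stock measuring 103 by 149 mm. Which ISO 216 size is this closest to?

Aspect ratio 149/103 ≈ 1.447 (ISO target is √2 ≈ 1.414).
In the A-series (A0 area = 1 m²): A6 = 105 × 148 mm.
Off by 3 mm total — nearest standard size.

A6 (105 × 148 mm)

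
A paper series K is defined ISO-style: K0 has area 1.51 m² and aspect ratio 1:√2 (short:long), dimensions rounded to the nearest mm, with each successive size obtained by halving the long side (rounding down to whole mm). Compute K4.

258 × 365 mm

Let K0's short side be w mm. w · w√2 = 1.51 m² = 1,510,000 mm², so w ≈ 1033.3 mm and w√2 ≈ 1461.3 mm → K0 = 1033 × 1461 mm.
K1: ⌊1461/2⌋ × 1033 = 730 × 1033 mm
K2: ⌊1033/2⌋ × 730 = 516 × 730 mm
K3: ⌊730/2⌋ × 516 = 365 × 516 mm
K4: ⌊516/2⌋ × 365 = 258 × 365 mm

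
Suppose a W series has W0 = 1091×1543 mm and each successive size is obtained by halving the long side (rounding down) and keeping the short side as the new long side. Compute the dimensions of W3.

W1: ⌊1543/2⌋ × 1091 = 771 × 1091 mm
W2: ⌊1091/2⌋ × 771 = 545 × 771 mm
W3: ⌊771/2⌋ × 545 = 385 × 545 mm

385 × 545 mm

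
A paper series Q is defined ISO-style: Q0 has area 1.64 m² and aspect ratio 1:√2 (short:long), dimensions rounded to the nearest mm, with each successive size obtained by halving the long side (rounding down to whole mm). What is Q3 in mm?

380 × 538 mm

Let Q0's short side be w mm. w · w√2 = 1.64 m² = 1,640,000 mm², so w ≈ 1076.9 mm and w√2 ≈ 1522.9 mm → Q0 = 1077 × 1523 mm.
Q1: ⌊1523/2⌋ × 1077 = 761 × 1077 mm
Q2: ⌊1077/2⌋ × 761 = 538 × 761 mm
Q3: ⌊761/2⌋ × 538 = 380 × 538 mm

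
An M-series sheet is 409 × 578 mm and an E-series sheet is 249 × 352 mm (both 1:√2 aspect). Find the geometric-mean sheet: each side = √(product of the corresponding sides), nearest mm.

Short side: √(409 · 249) = √101841 ≈ 319.1 → 319 mm
Long side: √(578 · 352) = √203456 ≈ 451.1 → 451 mm

319 × 451 mm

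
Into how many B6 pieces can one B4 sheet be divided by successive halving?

4

Each ISO step halves the sheet: 1 × B4 → 2 × B5 → 4 × B6
From B4 to B6 is 2 halving steps: 2^2 = 4.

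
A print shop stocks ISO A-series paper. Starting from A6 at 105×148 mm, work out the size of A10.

A7: ⌊148/2⌋ × 105 = 74 × 105 mm
A8: ⌊105/2⌋ × 74 = 52 × 74 mm
A9: ⌊74/2⌋ × 52 = 37 × 52 mm
A10: ⌊52/2⌋ × 37 = 26 × 37 mm

26 × 37 mm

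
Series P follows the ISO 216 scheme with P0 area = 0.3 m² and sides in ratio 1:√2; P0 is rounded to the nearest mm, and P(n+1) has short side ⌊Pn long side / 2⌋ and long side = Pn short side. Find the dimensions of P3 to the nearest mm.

Let P0's short side be w mm. w · w√2 = 0.3 m² = 300,000 mm², so w ≈ 460.6 mm and w√2 ≈ 651.4 mm → P0 = 461 × 651 mm.
P1: ⌊651/2⌋ × 461 = 325 × 461 mm
P2: ⌊461/2⌋ × 325 = 230 × 325 mm
P3: ⌊325/2⌋ × 230 = 162 × 230 mm

162 × 230 mm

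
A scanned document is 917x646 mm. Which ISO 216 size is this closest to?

Aspect ratio 917/646 ≈ 1.420 — close to the ISO √2 ≈ 1.414.
In the C-series (envelope sizes, between A and B): C1 = 648 × 917 mm.
Off by 2 mm total — nearest standard size.

C1 (648 × 917 mm)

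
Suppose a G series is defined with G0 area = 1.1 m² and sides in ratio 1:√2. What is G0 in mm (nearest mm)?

882 × 1247 mm

Let the short side be w mm. Then w · w√2 = 1.1 m² = 1,100,000 mm².
w² = 1,100,000/√2, so w ≈ 881.9 mm; long side = w√2 ≈ 1247.3 mm.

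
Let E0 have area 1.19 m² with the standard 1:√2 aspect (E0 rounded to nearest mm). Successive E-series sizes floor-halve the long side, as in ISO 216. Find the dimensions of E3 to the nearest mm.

Let E0's short side be w mm. w · w√2 = 1.19 m² = 1,190,000 mm², so w ≈ 917.3 mm and w√2 ≈ 1297.3 mm → E0 = 917 × 1297 mm.
E1: ⌊1297/2⌋ × 917 = 648 × 917 mm
E2: ⌊917/2⌋ × 648 = 458 × 648 mm
E3: ⌊648/2⌋ × 458 = 324 × 458 mm

324 × 458 mm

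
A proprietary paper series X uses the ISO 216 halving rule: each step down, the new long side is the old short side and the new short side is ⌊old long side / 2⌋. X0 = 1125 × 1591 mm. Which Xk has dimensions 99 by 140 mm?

X7

X0: 1125 × 1591 mm
X1: 795 × 1125 mm
X2: 562 × 795 mm
X3: 397 × 562 mm
X4: 281 × 397 mm
X5: 198 × 281 mm
X6: 140 × 198 mm
X7: 99 × 140 mm
X8: 70 × 99 mm
→ matches X7.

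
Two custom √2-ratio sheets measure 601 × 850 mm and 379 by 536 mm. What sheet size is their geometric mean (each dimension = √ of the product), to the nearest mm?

477 × 675 mm

Short side: √(601 · 379) = √227779 ≈ 477.3 → 477 mm
Long side: √(850 · 536) = √455600 ≈ 675.0 → 675 mm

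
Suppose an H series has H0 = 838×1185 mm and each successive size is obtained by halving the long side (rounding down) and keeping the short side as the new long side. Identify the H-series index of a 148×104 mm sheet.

H0: 838 × 1185 mm
H1: 592 × 838 mm
H2: 419 × 592 mm
H3: 296 × 419 mm
H4: 209 × 296 mm
H5: 148 × 209 mm
H6: 104 × 148 mm
H7: 74 × 104 mm
→ matches H6.

H6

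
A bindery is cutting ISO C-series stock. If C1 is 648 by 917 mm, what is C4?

C2: ⌊917/2⌋ × 648 = 458 × 648 mm
C3: ⌊648/2⌋ × 458 = 324 × 458 mm
C4: ⌊458/2⌋ × 324 = 229 × 324 mm

229 × 324 mm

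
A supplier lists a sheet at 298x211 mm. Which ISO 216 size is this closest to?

Aspect ratio 298/211 ≈ 1.412 — close to the ISO √2 ≈ 1.414.
In the A-series (A0 area = 1 m²): A4 = 210 × 297 mm.
Off by 2 mm total — nearest standard size.

A4 (210 × 297 mm)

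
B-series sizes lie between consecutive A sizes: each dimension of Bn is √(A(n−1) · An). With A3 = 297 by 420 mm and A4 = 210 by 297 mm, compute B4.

250 × 353 mm

Short side: √(297 · 210) = √62370 ≈ 249.7 → 250 mm
Long side: √(420 · 297) = √124740 ≈ 353.2 → 353 mm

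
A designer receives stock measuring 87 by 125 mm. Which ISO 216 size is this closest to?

Aspect ratio 125/87 ≈ 1.437 (ISO target is √2 ≈ 1.414).
In the B-series (B0 = 1000 × 1414 mm): B7 = 88 × 125 mm.
Off by 1 mm total — nearest standard size.

B7 (88 × 125 mm)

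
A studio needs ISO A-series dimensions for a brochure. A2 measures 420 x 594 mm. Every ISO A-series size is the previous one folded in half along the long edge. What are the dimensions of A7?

A3: ⌊594/2⌋ × 420 = 297 × 420 mm
A4: ⌊420/2⌋ × 297 = 210 × 297 mm
A5: ⌊297/2⌋ × 210 = 148 × 210 mm
A6: ⌊210/2⌋ × 148 = 105 × 148 mm
A7: ⌊148/2⌋ × 105 = 74 × 105 mm

74 × 105 mm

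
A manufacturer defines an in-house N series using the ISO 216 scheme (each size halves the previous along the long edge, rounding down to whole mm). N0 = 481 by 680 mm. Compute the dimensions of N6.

60 × 85 mm

N1 = 340 × 481 mm (from N0 by 1 halving).
N2: ⌊481/2⌋ × 340 = 240 × 340 mm
N3: ⌊340/2⌋ × 240 = 170 × 240 mm
N4: ⌊240/2⌋ × 170 = 120 × 170 mm
N5: ⌊170/2⌋ × 120 = 85 × 120 mm
N6: ⌊120/2⌋ × 85 = 60 × 85 mm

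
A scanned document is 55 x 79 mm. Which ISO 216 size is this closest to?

Aspect ratio 79/55 ≈ 1.436 (ISO target is √2 ≈ 1.414).
In the C-series (envelope sizes, between A and B): C8 = 57 × 81 mm.
Off by 4 mm total — nearest standard size.

C8 (57 × 81 mm)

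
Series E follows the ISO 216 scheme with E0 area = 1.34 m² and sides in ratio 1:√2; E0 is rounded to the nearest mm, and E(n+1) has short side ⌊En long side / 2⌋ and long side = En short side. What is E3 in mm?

Let E0's short side be w mm. w · w√2 = 1.34 m² = 1,340,000 mm², so w ≈ 973.4 mm and w√2 ≈ 1376.6 mm → E0 = 973 × 1377 mm.
E1: ⌊1377/2⌋ × 973 = 688 × 973 mm
E2: ⌊973/2⌋ × 688 = 486 × 688 mm
E3: ⌊688/2⌋ × 486 = 344 × 486 mm

344 × 486 mm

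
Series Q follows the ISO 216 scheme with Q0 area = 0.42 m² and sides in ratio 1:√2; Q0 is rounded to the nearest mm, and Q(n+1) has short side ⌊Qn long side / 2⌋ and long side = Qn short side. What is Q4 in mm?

136 × 192 mm

Let Q0's short side be w mm. w · w√2 = 0.42 m² = 420,000 mm², so w ≈ 545.0 mm and w√2 ≈ 770.7 mm → Q0 = 545 × 771 mm.
Q1: ⌊771/2⌋ × 545 = 385 × 545 mm
Q2: ⌊545/2⌋ × 385 = 272 × 385 mm
Q3: ⌊385/2⌋ × 272 = 192 × 272 mm
Q4: ⌊272/2⌋ × 192 = 136 × 192 mm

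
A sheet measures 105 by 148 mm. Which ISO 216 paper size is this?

A6 (105 × 148 mm)

Aspect ratio 148/105 ≈ 1.410 — close to the ISO √2 ≈ 1.414.
In the A-series (A0 area = 1 m²): A6 = 105 × 148 mm.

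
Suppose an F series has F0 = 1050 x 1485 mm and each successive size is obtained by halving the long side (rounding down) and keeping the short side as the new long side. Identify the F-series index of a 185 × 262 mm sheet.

F5

F0: 1050 × 1485 mm
F1: 742 × 1050 mm
F2: 525 × 742 mm
F3: 371 × 525 mm
F4: 262 × 371 mm
F5: 185 × 262 mm
F6: 131 × 185 mm
→ matches F5.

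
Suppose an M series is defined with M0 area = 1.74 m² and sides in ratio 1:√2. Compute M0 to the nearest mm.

1109 × 1569 mm

Let the short side be w mm. Then w · w√2 = 1.74 m² = 1,740,000 mm².
w² = 1,740,000/√2, so w ≈ 1109.2 mm; long side = w√2 ≈ 1568.7 mm.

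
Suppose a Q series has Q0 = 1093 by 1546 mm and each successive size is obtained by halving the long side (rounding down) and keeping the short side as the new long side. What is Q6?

136 × 193 mm

Q1: ⌊1546/2⌋ × 1093 = 773 × 1093 mm
Q2: ⌊1093/2⌋ × 773 = 546 × 773 mm
Q3: ⌊773/2⌋ × 546 = 386 × 546 mm
Q4: ⌊546/2⌋ × 386 = 273 × 386 mm
Q5: ⌊386/2⌋ × 273 = 193 × 273 mm
Q6: ⌊273/2⌋ × 193 = 136 × 193 mm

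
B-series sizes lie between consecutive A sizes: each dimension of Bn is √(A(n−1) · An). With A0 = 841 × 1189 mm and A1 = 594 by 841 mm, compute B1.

Short side: √(841 · 594) = √499554 ≈ 706.8 → 707 mm
Long side: √(1189 · 841) = √999949 ≈ 1000.0 → 1000 mm

707 × 1000 mm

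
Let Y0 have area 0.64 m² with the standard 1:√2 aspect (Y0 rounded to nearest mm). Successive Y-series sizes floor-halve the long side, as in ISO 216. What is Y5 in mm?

Let Y0's short side be w mm. w · w√2 = 0.64 m² = 640,000 mm², so w ≈ 672.7 mm and w√2 ≈ 951.4 mm → Y0 = 673 × 951 mm.
Y1: ⌊951/2⌋ × 673 = 475 × 673 mm
Y2: ⌊673/2⌋ × 475 = 336 × 475 mm
Y3: ⌊475/2⌋ × 336 = 237 × 336 mm
Y4: ⌊336/2⌋ × 237 = 168 × 237 mm
Y5: ⌊237/2⌋ × 168 = 118 × 168 mm

118 × 168 mm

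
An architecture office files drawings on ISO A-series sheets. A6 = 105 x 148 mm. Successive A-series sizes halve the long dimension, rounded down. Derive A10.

A7: ⌊148/2⌋ × 105 = 74 × 105 mm
A8: ⌊105/2⌋ × 74 = 52 × 74 mm
A9: ⌊74/2⌋ × 52 = 37 × 52 mm
A10: ⌊52/2⌋ × 37 = 26 × 37 mm

26 × 37 mm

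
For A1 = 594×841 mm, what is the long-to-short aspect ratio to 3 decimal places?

841 / 594 = 1.416
ISO 216 targets √2 ≈ 1.414; the +0.002 deviation is from mm rounding.

1.416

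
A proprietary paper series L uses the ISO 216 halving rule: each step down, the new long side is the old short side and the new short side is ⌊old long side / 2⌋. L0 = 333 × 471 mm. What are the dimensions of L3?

117 × 166 mm

L1: ⌊471/2⌋ × 333 = 235 × 333 mm
L2: ⌊333/2⌋ × 235 = 166 × 235 mm
L3: ⌊235/2⌋ × 166 = 117 × 166 mm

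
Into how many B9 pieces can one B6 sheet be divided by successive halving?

8

Each ISO step halves the sheet: 1 × B6 → 2 × B7 → 4 × B8 → 8 × B9
From B6 to B9 is 3 halving steps: 2^3 = 8.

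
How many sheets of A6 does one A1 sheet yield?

32

A1 = 594 × 841 mm; A6 = 105 × 148 mm.
Each halving step doubles the count; 5 steps from A1 to A6.
2^5 = 32.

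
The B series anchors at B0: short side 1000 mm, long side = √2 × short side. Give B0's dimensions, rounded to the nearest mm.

1000 × 1414 mm

Short side = 1000 mm; long side = 1000√2 ≈ 1414.2 mm.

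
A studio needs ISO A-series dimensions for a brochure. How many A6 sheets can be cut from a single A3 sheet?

8

Each ISO step halves the sheet: 1 × A3 → 2 × A4 → 4 × A5 → 8 × A6
From A3 to A6 is 3 halving steps: 2^3 = 8.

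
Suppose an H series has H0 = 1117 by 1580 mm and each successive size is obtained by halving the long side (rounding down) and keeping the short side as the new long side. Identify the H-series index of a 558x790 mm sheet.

H2

H0: 1117 × 1580 mm
H1: 790 × 1117 mm
H2: 558 × 790 mm
H3: 395 × 558 mm
→ matches H2.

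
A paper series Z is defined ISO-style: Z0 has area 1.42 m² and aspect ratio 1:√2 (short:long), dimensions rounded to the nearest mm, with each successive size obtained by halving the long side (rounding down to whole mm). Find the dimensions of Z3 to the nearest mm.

Let Z0's short side be w mm. w · w√2 = 1.42 m² = 1,420,000 mm², so w ≈ 1002.0 mm and w√2 ≈ 1417.1 mm → Z0 = 1002 × 1417 mm.
Z1: ⌊1417/2⌋ × 1002 = 708 × 1002 mm
Z2: ⌊1002/2⌋ × 708 = 501 × 708 mm
Z3: ⌊708/2⌋ × 501 = 354 × 501 mm

354 × 501 mm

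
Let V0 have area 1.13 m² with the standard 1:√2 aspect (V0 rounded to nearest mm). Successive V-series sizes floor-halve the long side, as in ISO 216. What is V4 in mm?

Let V0's short side be w mm. w · w√2 = 1.13 m² = 1,130,000 mm², so w ≈ 893.9 mm and w√2 ≈ 1264.1 mm → V0 = 894 × 1264 mm.
V1: ⌊1264/2⌋ × 894 = 632 × 894 mm
V2: ⌊894/2⌋ × 632 = 447 × 632 mm
V3: ⌊632/2⌋ × 447 = 316 × 447 mm
V4: ⌊447/2⌋ × 316 = 223 × 316 mm

223 × 316 mm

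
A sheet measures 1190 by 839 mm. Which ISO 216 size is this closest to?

A0 (841 × 1189 mm)

Aspect ratio 1190/839 ≈ 1.418 — close to the ISO √2 ≈ 1.414.
In the A-series (A0 area = 1 m²): A0 = 841 × 1189 mm.
Off by 3 mm total — nearest standard size.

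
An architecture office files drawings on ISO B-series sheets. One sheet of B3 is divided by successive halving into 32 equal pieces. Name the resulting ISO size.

B8

32 = 2^5, so 5 halving steps.
B3 → B4 → … → B8 after 5 steps.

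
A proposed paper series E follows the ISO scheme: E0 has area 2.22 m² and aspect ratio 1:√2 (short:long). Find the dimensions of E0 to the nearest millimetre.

1253 × 1772 mm

Let the short side be w mm. Then w · w√2 = 2.22 m² = 2,220,000 mm².
w² = 2,220,000/√2, so w ≈ 1252.9 mm; long side = w√2 ≈ 1771.9 mm.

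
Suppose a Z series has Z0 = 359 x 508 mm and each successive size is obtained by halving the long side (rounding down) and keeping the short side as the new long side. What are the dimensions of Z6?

44 × 63 mm

Z1 = 254 × 359 mm (from Z0 by 1 halving).
Z2: ⌊359/2⌋ × 254 = 179 × 254 mm
Z3: ⌊254/2⌋ × 179 = 127 × 179 mm
Z4: ⌊179/2⌋ × 127 = 89 × 127 mm
Z5: ⌊127/2⌋ × 89 = 63 × 89 mm
Z6: ⌊89/2⌋ × 63 = 44 × 63 mm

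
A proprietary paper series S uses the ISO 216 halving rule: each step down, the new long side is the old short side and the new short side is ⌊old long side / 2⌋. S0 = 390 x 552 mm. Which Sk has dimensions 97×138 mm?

S4

S0: 390 × 552 mm
S1: 276 × 390 mm
S2: 195 × 276 mm
S3: 138 × 195 mm
S4: 97 × 138 mm
S5: 69 × 97 mm
→ matches S4.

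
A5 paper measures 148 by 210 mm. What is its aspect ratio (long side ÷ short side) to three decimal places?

1.419

210 / 148 = 1.419
ISO 216 targets √2 ≈ 1.414; the +0.005 deviation is from mm rounding.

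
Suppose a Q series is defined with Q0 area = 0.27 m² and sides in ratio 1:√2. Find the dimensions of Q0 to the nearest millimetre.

437 × 618 mm

Let the short side be w mm. Then w · w√2 = 0.27 m² = 270,000 mm².
w² = 270,000/√2, so w ≈ 436.9 mm; long side = w√2 ≈ 617.9 mm.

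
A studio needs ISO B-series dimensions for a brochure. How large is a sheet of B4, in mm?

B0 = 1000 × 1414 mm (B0 has a 1000 mm short side, aspect 1:√2).
B1: ⌊1414/2⌋ × 1000 = 707 × 1000 mm
B2: ⌊1000/2⌋ × 707 = 500 × 707 mm
B3: ⌊707/2⌋ × 500 = 353 × 500 mm
B4: ⌊500/2⌋ × 353 = 250 × 353 mm

250 × 353 mm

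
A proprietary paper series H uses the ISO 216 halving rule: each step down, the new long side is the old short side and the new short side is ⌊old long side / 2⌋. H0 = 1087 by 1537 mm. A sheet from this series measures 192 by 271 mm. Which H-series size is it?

H0: 1087 × 1537 mm
H1: 768 × 1087 mm
H2: 543 × 768 mm
H3: 384 × 543 mm
H4: 271 × 384 mm
H5: 192 × 271 mm
H6: 135 × 192 mm
→ matches H5.

H5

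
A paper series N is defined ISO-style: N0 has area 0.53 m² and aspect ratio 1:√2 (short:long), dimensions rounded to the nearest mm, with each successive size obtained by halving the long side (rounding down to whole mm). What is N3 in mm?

216 × 306 mm

Let N0's short side be w mm. w · w√2 = 0.53 m² = 530,000 mm², so w ≈ 612.2 mm and w√2 ≈ 865.8 mm → N0 = 612 × 866 mm.
N1: ⌊866/2⌋ × 612 = 433 × 612 mm
N2: ⌊612/2⌋ × 433 = 306 × 433 mm
N3: ⌊433/2⌋ × 306 = 216 × 306 mm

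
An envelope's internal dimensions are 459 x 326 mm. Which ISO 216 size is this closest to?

C3 (324 × 458 mm)

Aspect ratio 459/326 ≈ 1.408 — close to the ISO √2 ≈ 1.414.
In the C-series (envelope sizes, between A and B): C3 = 324 × 458 mm.
Off by 3 mm total — nearest standard size.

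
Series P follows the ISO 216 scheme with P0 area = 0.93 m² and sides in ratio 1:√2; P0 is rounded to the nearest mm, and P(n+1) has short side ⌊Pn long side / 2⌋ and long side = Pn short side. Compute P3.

286 × 405 mm

Let P0's short side be w mm. w · w√2 = 0.93 m² = 930,000 mm², so w ≈ 810.9 mm and w√2 ≈ 1146.8 mm → P0 = 811 × 1147 mm.
P1: ⌊1147/2⌋ × 811 = 573 × 811 mm
P2: ⌊811/2⌋ × 573 = 405 × 573 mm
P3: ⌊573/2⌋ × 405 = 286 × 405 mm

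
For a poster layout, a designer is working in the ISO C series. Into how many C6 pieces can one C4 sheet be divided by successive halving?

4

Each ISO step halves the sheet: 1 × C4 → 2 × C5 → 4 × C6
From C4 to C6 is 2 halving steps: 2^2 = 4.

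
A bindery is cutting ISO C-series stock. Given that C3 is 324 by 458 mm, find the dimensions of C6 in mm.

114 × 162 mm

C4: ⌊458/2⌋ × 324 = 229 × 324 mm
C5: ⌊324/2⌋ × 229 = 162 × 229 mm
C6: ⌊229/2⌋ × 162 = 114 × 162 mm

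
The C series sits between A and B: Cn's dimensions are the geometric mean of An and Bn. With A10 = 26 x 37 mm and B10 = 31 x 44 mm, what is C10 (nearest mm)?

Short side: √(26 · 31) = √806 ≈ 28.4 → 28 mm
Long side: √(37 · 44) = √1628 ≈ 40.3 → 40 mm

28 × 40 mm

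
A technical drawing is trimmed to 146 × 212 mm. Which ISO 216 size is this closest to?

Aspect ratio 212/146 ≈ 1.452 (ISO target is √2 ≈ 1.414).
In the A-series (A0 area = 1 m²): A5 = 148 × 210 mm.
Off by 4 mm total — nearest standard size.

A5 (148 × 210 mm)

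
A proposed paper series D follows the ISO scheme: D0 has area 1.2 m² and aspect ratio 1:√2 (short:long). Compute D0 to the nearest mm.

921 × 1303 mm

Let the short side be w mm. Then w · w√2 = 1.2 m² = 1,200,000 mm².
w² = 1,200,000/√2, so w ≈ 921.2 mm; long side = w√2 ≈ 1302.7 mm.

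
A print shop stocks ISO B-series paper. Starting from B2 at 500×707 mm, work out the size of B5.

176 × 250 mm

B3: ⌊707/2⌋ × 500 = 353 × 500 mm
B4: ⌊500/2⌋ × 353 = 250 × 353 mm
B5: ⌊353/2⌋ × 250 = 176 × 250 mm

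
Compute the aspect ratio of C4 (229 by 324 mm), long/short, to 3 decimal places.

1.415

324 / 229 = 1.415
Matches √2 ≈ 1.414 — the ISO 216 defining ratio.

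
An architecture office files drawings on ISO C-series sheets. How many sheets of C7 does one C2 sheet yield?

32

C2 = 458 × 648 mm; C7 = 81 × 114 mm.
Each halving step doubles the count; 5 steps from C2 to C7.
2^5 = 32.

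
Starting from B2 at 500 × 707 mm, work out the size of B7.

B3: ⌊707/2⌋ × 500 = 353 × 500 mm
B4: ⌊500/2⌋ × 353 = 250 × 353 mm
B5: ⌊353/2⌋ × 250 = 176 × 250 mm
B6: ⌊250/2⌋ × 176 = 125 × 176 mm
B7: ⌊176/2⌋ × 125 = 88 × 125 mm

88 × 125 mm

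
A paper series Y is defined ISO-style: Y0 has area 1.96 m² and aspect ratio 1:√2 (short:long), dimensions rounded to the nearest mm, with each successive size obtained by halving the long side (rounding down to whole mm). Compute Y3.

416 × 588 mm

Let Y0's short side be w mm. w · w√2 = 1.96 m² = 1,960,000 mm², so w ≈ 1177.3 mm and w√2 ≈ 1664.9 mm → Y0 = 1177 × 1665 mm.
Y1: ⌊1665/2⌋ × 1177 = 832 × 1177 mm
Y2: ⌊1177/2⌋ × 832 = 588 × 832 mm
Y3: ⌊832/2⌋ × 588 = 416 × 588 mm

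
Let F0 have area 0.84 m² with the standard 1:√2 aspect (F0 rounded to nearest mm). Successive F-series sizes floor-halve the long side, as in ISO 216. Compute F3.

Let F0's short side be w mm. w · w√2 = 0.84 m² = 840,000 mm², so w ≈ 770.7 mm and w√2 ≈ 1089.9 mm → F0 = 771 × 1090 mm.
F1: ⌊1090/2⌋ × 771 = 545 × 771 mm
F2: ⌊771/2⌋ × 545 = 385 × 545 mm
F3: ⌊545/2⌋ × 385 = 272 × 385 mm

272 × 385 mm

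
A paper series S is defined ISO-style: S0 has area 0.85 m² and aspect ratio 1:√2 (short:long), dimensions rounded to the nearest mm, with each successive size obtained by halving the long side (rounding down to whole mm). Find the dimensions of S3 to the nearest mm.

274 × 387 mm

Let S0's short side be w mm. w · w√2 = 0.85 m² = 850,000 mm², so w ≈ 775.3 mm and w√2 ≈ 1096.4 mm → S0 = 775 × 1096 mm.
S1: ⌊1096/2⌋ × 775 = 548 × 775 mm
S2: ⌊775/2⌋ × 548 = 387 × 548 mm
S3: ⌊548/2⌋ × 387 = 274 × 387 mm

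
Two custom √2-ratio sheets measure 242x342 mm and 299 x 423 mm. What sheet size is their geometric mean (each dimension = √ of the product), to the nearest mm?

Short side: √(242 · 299) = √72358 ≈ 269.0 → 269 mm
Long side: √(342 · 423) = √144666 ≈ 380.3 → 380 mm

269 × 380 mm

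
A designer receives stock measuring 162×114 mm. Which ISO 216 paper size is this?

Aspect ratio 162/114 ≈ 1.421 — close to the ISO √2 ≈ 1.414.
In the C-series (envelope sizes, between A and B): C6 = 114 × 162 mm.

C6 (114 × 162 mm)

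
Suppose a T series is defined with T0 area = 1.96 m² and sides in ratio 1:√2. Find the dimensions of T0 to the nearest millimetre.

1177 × 1665 mm

Let the short side be w mm. Then w · w√2 = 1.96 m² = 1,960,000 mm².
w² = 1,960,000/√2, so w ≈ 1177.3 mm; long side = w√2 ≈ 1664.9 mm.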